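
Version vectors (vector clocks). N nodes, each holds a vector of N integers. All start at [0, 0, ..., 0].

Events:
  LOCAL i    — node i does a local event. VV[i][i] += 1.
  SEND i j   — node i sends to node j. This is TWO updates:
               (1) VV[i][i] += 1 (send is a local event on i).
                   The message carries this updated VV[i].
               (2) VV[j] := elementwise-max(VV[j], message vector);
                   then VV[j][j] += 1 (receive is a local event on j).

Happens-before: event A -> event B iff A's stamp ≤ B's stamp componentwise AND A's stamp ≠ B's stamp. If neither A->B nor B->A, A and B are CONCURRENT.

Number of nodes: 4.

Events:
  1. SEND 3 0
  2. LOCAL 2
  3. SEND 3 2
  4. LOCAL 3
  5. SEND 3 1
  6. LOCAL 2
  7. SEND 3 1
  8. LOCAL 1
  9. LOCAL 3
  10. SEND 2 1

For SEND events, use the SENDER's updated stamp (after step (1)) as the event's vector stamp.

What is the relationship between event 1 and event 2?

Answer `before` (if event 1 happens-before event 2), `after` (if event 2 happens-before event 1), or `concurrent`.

Answer: concurrent

Derivation:
Initial: VV[0]=[0, 0, 0, 0]
Initial: VV[1]=[0, 0, 0, 0]
Initial: VV[2]=[0, 0, 0, 0]
Initial: VV[3]=[0, 0, 0, 0]
Event 1: SEND 3->0: VV[3][3]++ -> VV[3]=[0, 0, 0, 1], msg_vec=[0, 0, 0, 1]; VV[0]=max(VV[0],msg_vec) then VV[0][0]++ -> VV[0]=[1, 0, 0, 1]
Event 2: LOCAL 2: VV[2][2]++ -> VV[2]=[0, 0, 1, 0]
Event 3: SEND 3->2: VV[3][3]++ -> VV[3]=[0, 0, 0, 2], msg_vec=[0, 0, 0, 2]; VV[2]=max(VV[2],msg_vec) then VV[2][2]++ -> VV[2]=[0, 0, 2, 2]
Event 4: LOCAL 3: VV[3][3]++ -> VV[3]=[0, 0, 0, 3]
Event 5: SEND 3->1: VV[3][3]++ -> VV[3]=[0, 0, 0, 4], msg_vec=[0, 0, 0, 4]; VV[1]=max(VV[1],msg_vec) then VV[1][1]++ -> VV[1]=[0, 1, 0, 4]
Event 6: LOCAL 2: VV[2][2]++ -> VV[2]=[0, 0, 3, 2]
Event 7: SEND 3->1: VV[3][3]++ -> VV[3]=[0, 0, 0, 5], msg_vec=[0, 0, 0, 5]; VV[1]=max(VV[1],msg_vec) then VV[1][1]++ -> VV[1]=[0, 2, 0, 5]
Event 8: LOCAL 1: VV[1][1]++ -> VV[1]=[0, 3, 0, 5]
Event 9: LOCAL 3: VV[3][3]++ -> VV[3]=[0, 0, 0, 6]
Event 10: SEND 2->1: VV[2][2]++ -> VV[2]=[0, 0, 4, 2], msg_vec=[0, 0, 4, 2]; VV[1]=max(VV[1],msg_vec) then VV[1][1]++ -> VV[1]=[0, 4, 4, 5]
Event 1 stamp: [0, 0, 0, 1]
Event 2 stamp: [0, 0, 1, 0]
[0, 0, 0, 1] <= [0, 0, 1, 0]? False
[0, 0, 1, 0] <= [0, 0, 0, 1]? False
Relation: concurrent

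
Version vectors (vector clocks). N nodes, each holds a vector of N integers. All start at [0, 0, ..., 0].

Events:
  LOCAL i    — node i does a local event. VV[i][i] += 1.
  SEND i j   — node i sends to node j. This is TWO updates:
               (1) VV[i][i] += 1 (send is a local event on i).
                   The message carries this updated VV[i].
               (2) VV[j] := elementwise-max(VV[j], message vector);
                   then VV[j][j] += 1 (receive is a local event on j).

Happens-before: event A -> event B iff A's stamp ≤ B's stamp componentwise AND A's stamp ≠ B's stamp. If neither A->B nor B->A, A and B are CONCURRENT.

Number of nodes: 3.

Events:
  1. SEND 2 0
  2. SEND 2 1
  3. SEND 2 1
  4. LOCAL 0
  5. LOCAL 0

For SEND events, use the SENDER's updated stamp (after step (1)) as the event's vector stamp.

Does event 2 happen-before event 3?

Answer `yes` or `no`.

Initial: VV[0]=[0, 0, 0]
Initial: VV[1]=[0, 0, 0]
Initial: VV[2]=[0, 0, 0]
Event 1: SEND 2->0: VV[2][2]++ -> VV[2]=[0, 0, 1], msg_vec=[0, 0, 1]; VV[0]=max(VV[0],msg_vec) then VV[0][0]++ -> VV[0]=[1, 0, 1]
Event 2: SEND 2->1: VV[2][2]++ -> VV[2]=[0, 0, 2], msg_vec=[0, 0, 2]; VV[1]=max(VV[1],msg_vec) then VV[1][1]++ -> VV[1]=[0, 1, 2]
Event 3: SEND 2->1: VV[2][2]++ -> VV[2]=[0, 0, 3], msg_vec=[0, 0, 3]; VV[1]=max(VV[1],msg_vec) then VV[1][1]++ -> VV[1]=[0, 2, 3]
Event 4: LOCAL 0: VV[0][0]++ -> VV[0]=[2, 0, 1]
Event 5: LOCAL 0: VV[0][0]++ -> VV[0]=[3, 0, 1]
Event 2 stamp: [0, 0, 2]
Event 3 stamp: [0, 0, 3]
[0, 0, 2] <= [0, 0, 3]? True. Equal? False. Happens-before: True

Answer: yes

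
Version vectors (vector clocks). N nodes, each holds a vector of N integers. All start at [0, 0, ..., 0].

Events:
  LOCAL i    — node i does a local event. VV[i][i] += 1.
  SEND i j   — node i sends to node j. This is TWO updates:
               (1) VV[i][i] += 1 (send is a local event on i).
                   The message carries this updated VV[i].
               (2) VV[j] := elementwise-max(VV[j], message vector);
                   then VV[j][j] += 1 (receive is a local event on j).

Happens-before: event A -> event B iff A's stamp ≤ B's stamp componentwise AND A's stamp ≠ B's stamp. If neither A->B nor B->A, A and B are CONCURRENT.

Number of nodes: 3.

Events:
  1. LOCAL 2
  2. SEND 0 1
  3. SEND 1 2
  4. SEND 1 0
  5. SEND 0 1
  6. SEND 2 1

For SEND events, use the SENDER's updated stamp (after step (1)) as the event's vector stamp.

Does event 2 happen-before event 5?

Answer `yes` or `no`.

Answer: yes

Derivation:
Initial: VV[0]=[0, 0, 0]
Initial: VV[1]=[0, 0, 0]
Initial: VV[2]=[0, 0, 0]
Event 1: LOCAL 2: VV[2][2]++ -> VV[2]=[0, 0, 1]
Event 2: SEND 0->1: VV[0][0]++ -> VV[0]=[1, 0, 0], msg_vec=[1, 0, 0]; VV[1]=max(VV[1],msg_vec) then VV[1][1]++ -> VV[1]=[1, 1, 0]
Event 3: SEND 1->2: VV[1][1]++ -> VV[1]=[1, 2, 0], msg_vec=[1, 2, 0]; VV[2]=max(VV[2],msg_vec) then VV[2][2]++ -> VV[2]=[1, 2, 2]
Event 4: SEND 1->0: VV[1][1]++ -> VV[1]=[1, 3, 0], msg_vec=[1, 3, 0]; VV[0]=max(VV[0],msg_vec) then VV[0][0]++ -> VV[0]=[2, 3, 0]
Event 5: SEND 0->1: VV[0][0]++ -> VV[0]=[3, 3, 0], msg_vec=[3, 3, 0]; VV[1]=max(VV[1],msg_vec) then VV[1][1]++ -> VV[1]=[3, 4, 0]
Event 6: SEND 2->1: VV[2][2]++ -> VV[2]=[1, 2, 3], msg_vec=[1, 2, 3]; VV[1]=max(VV[1],msg_vec) then VV[1][1]++ -> VV[1]=[3, 5, 3]
Event 2 stamp: [1, 0, 0]
Event 5 stamp: [3, 3, 0]
[1, 0, 0] <= [3, 3, 0]? True. Equal? False. Happens-before: True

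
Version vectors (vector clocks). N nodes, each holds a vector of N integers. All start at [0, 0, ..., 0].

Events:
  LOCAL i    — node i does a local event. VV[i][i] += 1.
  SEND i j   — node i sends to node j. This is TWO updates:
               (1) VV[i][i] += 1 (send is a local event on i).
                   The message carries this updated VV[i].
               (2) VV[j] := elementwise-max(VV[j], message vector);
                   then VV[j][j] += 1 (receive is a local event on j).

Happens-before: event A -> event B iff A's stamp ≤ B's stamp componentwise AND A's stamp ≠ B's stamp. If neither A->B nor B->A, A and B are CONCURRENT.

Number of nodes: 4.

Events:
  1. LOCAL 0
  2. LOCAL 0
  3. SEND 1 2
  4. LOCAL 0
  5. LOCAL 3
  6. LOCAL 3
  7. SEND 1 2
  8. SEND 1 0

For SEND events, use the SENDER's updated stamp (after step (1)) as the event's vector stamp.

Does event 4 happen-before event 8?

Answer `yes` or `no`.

Initial: VV[0]=[0, 0, 0, 0]
Initial: VV[1]=[0, 0, 0, 0]
Initial: VV[2]=[0, 0, 0, 0]
Initial: VV[3]=[0, 0, 0, 0]
Event 1: LOCAL 0: VV[0][0]++ -> VV[0]=[1, 0, 0, 0]
Event 2: LOCAL 0: VV[0][0]++ -> VV[0]=[2, 0, 0, 0]
Event 3: SEND 1->2: VV[1][1]++ -> VV[1]=[0, 1, 0, 0], msg_vec=[0, 1, 0, 0]; VV[2]=max(VV[2],msg_vec) then VV[2][2]++ -> VV[2]=[0, 1, 1, 0]
Event 4: LOCAL 0: VV[0][0]++ -> VV[0]=[3, 0, 0, 0]
Event 5: LOCAL 3: VV[3][3]++ -> VV[3]=[0, 0, 0, 1]
Event 6: LOCAL 3: VV[3][3]++ -> VV[3]=[0, 0, 0, 2]
Event 7: SEND 1->2: VV[1][1]++ -> VV[1]=[0, 2, 0, 0], msg_vec=[0, 2, 0, 0]; VV[2]=max(VV[2],msg_vec) then VV[2][2]++ -> VV[2]=[0, 2, 2, 0]
Event 8: SEND 1->0: VV[1][1]++ -> VV[1]=[0, 3, 0, 0], msg_vec=[0, 3, 0, 0]; VV[0]=max(VV[0],msg_vec) then VV[0][0]++ -> VV[0]=[4, 3, 0, 0]
Event 4 stamp: [3, 0, 0, 0]
Event 8 stamp: [0, 3, 0, 0]
[3, 0, 0, 0] <= [0, 3, 0, 0]? False. Equal? False. Happens-before: False

Answer: no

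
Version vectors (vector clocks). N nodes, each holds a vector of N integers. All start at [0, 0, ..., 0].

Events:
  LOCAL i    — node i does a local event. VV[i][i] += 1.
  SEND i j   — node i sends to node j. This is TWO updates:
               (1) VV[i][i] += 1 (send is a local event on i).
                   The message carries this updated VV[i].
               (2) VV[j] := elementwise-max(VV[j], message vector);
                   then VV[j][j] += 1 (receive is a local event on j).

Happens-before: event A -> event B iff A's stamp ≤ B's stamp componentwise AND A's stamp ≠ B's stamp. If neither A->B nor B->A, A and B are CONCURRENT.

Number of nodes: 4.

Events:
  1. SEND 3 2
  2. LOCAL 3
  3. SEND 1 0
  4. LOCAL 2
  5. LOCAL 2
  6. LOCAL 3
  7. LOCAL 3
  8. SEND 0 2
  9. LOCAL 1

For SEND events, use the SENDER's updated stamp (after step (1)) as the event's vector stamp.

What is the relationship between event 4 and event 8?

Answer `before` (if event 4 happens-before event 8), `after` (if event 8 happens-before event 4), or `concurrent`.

Answer: concurrent

Derivation:
Initial: VV[0]=[0, 0, 0, 0]
Initial: VV[1]=[0, 0, 0, 0]
Initial: VV[2]=[0, 0, 0, 0]
Initial: VV[3]=[0, 0, 0, 0]
Event 1: SEND 3->2: VV[3][3]++ -> VV[3]=[0, 0, 0, 1], msg_vec=[0, 0, 0, 1]; VV[2]=max(VV[2],msg_vec) then VV[2][2]++ -> VV[2]=[0, 0, 1, 1]
Event 2: LOCAL 3: VV[3][3]++ -> VV[3]=[0, 0, 0, 2]
Event 3: SEND 1->0: VV[1][1]++ -> VV[1]=[0, 1, 0, 0], msg_vec=[0, 1, 0, 0]; VV[0]=max(VV[0],msg_vec) then VV[0][0]++ -> VV[0]=[1, 1, 0, 0]
Event 4: LOCAL 2: VV[2][2]++ -> VV[2]=[0, 0, 2, 1]
Event 5: LOCAL 2: VV[2][2]++ -> VV[2]=[0, 0, 3, 1]
Event 6: LOCAL 3: VV[3][3]++ -> VV[3]=[0, 0, 0, 3]
Event 7: LOCAL 3: VV[3][3]++ -> VV[3]=[0, 0, 0, 4]
Event 8: SEND 0->2: VV[0][0]++ -> VV[0]=[2, 1, 0, 0], msg_vec=[2, 1, 0, 0]; VV[2]=max(VV[2],msg_vec) then VV[2][2]++ -> VV[2]=[2, 1, 4, 1]
Event 9: LOCAL 1: VV[1][1]++ -> VV[1]=[0, 2, 0, 0]
Event 4 stamp: [0, 0, 2, 1]
Event 8 stamp: [2, 1, 0, 0]
[0, 0, 2, 1] <= [2, 1, 0, 0]? False
[2, 1, 0, 0] <= [0, 0, 2, 1]? False
Relation: concurrent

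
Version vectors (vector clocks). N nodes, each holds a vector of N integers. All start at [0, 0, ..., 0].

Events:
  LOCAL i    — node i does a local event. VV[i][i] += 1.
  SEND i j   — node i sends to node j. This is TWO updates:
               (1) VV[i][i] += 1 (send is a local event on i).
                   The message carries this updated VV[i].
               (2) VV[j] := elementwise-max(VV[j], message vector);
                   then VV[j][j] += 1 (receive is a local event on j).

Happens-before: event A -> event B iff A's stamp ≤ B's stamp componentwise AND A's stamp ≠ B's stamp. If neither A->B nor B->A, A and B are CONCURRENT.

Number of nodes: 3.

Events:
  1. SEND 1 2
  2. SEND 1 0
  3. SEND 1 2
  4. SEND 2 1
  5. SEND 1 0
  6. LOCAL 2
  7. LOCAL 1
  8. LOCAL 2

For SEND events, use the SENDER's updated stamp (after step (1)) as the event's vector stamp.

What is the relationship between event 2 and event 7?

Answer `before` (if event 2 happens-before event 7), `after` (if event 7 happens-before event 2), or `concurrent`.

Answer: before

Derivation:
Initial: VV[0]=[0, 0, 0]
Initial: VV[1]=[0, 0, 0]
Initial: VV[2]=[0, 0, 0]
Event 1: SEND 1->2: VV[1][1]++ -> VV[1]=[0, 1, 0], msg_vec=[0, 1, 0]; VV[2]=max(VV[2],msg_vec) then VV[2][2]++ -> VV[2]=[0, 1, 1]
Event 2: SEND 1->0: VV[1][1]++ -> VV[1]=[0, 2, 0], msg_vec=[0, 2, 0]; VV[0]=max(VV[0],msg_vec) then VV[0][0]++ -> VV[0]=[1, 2, 0]
Event 3: SEND 1->2: VV[1][1]++ -> VV[1]=[0, 3, 0], msg_vec=[0, 3, 0]; VV[2]=max(VV[2],msg_vec) then VV[2][2]++ -> VV[2]=[0, 3, 2]
Event 4: SEND 2->1: VV[2][2]++ -> VV[2]=[0, 3, 3], msg_vec=[0, 3, 3]; VV[1]=max(VV[1],msg_vec) then VV[1][1]++ -> VV[1]=[0, 4, 3]
Event 5: SEND 1->0: VV[1][1]++ -> VV[1]=[0, 5, 3], msg_vec=[0, 5, 3]; VV[0]=max(VV[0],msg_vec) then VV[0][0]++ -> VV[0]=[2, 5, 3]
Event 6: LOCAL 2: VV[2][2]++ -> VV[2]=[0, 3, 4]
Event 7: LOCAL 1: VV[1][1]++ -> VV[1]=[0, 6, 3]
Event 8: LOCAL 2: VV[2][2]++ -> VV[2]=[0, 3, 5]
Event 2 stamp: [0, 2, 0]
Event 7 stamp: [0, 6, 3]
[0, 2, 0] <= [0, 6, 3]? True
[0, 6, 3] <= [0, 2, 0]? False
Relation: before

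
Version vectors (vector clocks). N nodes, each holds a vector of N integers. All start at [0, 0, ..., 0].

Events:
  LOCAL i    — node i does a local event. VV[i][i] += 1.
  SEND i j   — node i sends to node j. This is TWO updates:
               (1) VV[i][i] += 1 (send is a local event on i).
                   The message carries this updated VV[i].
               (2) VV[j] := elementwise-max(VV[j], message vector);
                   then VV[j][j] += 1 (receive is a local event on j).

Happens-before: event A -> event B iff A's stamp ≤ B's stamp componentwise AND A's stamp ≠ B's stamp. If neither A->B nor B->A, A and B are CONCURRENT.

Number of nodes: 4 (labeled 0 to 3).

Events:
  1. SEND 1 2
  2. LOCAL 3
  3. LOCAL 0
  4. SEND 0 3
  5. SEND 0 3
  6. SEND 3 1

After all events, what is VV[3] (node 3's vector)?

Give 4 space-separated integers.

Answer: 3 0 0 4

Derivation:
Initial: VV[0]=[0, 0, 0, 0]
Initial: VV[1]=[0, 0, 0, 0]
Initial: VV[2]=[0, 0, 0, 0]
Initial: VV[3]=[0, 0, 0, 0]
Event 1: SEND 1->2: VV[1][1]++ -> VV[1]=[0, 1, 0, 0], msg_vec=[0, 1, 0, 0]; VV[2]=max(VV[2],msg_vec) then VV[2][2]++ -> VV[2]=[0, 1, 1, 0]
Event 2: LOCAL 3: VV[3][3]++ -> VV[3]=[0, 0, 0, 1]
Event 3: LOCAL 0: VV[0][0]++ -> VV[0]=[1, 0, 0, 0]
Event 4: SEND 0->3: VV[0][0]++ -> VV[0]=[2, 0, 0, 0], msg_vec=[2, 0, 0, 0]; VV[3]=max(VV[3],msg_vec) then VV[3][3]++ -> VV[3]=[2, 0, 0, 2]
Event 5: SEND 0->3: VV[0][0]++ -> VV[0]=[3, 0, 0, 0], msg_vec=[3, 0, 0, 0]; VV[3]=max(VV[3],msg_vec) then VV[3][3]++ -> VV[3]=[3, 0, 0, 3]
Event 6: SEND 3->1: VV[3][3]++ -> VV[3]=[3, 0, 0, 4], msg_vec=[3, 0, 0, 4]; VV[1]=max(VV[1],msg_vec) then VV[1][1]++ -> VV[1]=[3, 2, 0, 4]
Final vectors: VV[0]=[3, 0, 0, 0]; VV[1]=[3, 2, 0, 4]; VV[2]=[0, 1, 1, 0]; VV[3]=[3, 0, 0, 4]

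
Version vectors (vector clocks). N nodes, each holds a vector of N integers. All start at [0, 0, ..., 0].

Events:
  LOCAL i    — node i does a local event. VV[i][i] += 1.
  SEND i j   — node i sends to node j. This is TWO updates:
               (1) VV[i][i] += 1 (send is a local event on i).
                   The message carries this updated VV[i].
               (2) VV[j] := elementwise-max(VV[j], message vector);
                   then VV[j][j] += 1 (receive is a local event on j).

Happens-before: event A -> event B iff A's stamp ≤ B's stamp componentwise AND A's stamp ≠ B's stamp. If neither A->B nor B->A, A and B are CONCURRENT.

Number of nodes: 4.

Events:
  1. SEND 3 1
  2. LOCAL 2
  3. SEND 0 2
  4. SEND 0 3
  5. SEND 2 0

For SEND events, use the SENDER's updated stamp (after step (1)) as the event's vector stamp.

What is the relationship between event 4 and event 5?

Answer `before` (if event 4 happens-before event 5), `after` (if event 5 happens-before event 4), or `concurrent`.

Answer: concurrent

Derivation:
Initial: VV[0]=[0, 0, 0, 0]
Initial: VV[1]=[0, 0, 0, 0]
Initial: VV[2]=[0, 0, 0, 0]
Initial: VV[3]=[0, 0, 0, 0]
Event 1: SEND 3->1: VV[3][3]++ -> VV[3]=[0, 0, 0, 1], msg_vec=[0, 0, 0, 1]; VV[1]=max(VV[1],msg_vec) then VV[1][1]++ -> VV[1]=[0, 1, 0, 1]
Event 2: LOCAL 2: VV[2][2]++ -> VV[2]=[0, 0, 1, 0]
Event 3: SEND 0->2: VV[0][0]++ -> VV[0]=[1, 0, 0, 0], msg_vec=[1, 0, 0, 0]; VV[2]=max(VV[2],msg_vec) then VV[2][2]++ -> VV[2]=[1, 0, 2, 0]
Event 4: SEND 0->3: VV[0][0]++ -> VV[0]=[2, 0, 0, 0], msg_vec=[2, 0, 0, 0]; VV[3]=max(VV[3],msg_vec) then VV[3][3]++ -> VV[3]=[2, 0, 0, 2]
Event 5: SEND 2->0: VV[2][2]++ -> VV[2]=[1, 0, 3, 0], msg_vec=[1, 0, 3, 0]; VV[0]=max(VV[0],msg_vec) then VV[0][0]++ -> VV[0]=[3, 0, 3, 0]
Event 4 stamp: [2, 0, 0, 0]
Event 5 stamp: [1, 0, 3, 0]
[2, 0, 0, 0] <= [1, 0, 3, 0]? False
[1, 0, 3, 0] <= [2, 0, 0, 0]? False
Relation: concurrent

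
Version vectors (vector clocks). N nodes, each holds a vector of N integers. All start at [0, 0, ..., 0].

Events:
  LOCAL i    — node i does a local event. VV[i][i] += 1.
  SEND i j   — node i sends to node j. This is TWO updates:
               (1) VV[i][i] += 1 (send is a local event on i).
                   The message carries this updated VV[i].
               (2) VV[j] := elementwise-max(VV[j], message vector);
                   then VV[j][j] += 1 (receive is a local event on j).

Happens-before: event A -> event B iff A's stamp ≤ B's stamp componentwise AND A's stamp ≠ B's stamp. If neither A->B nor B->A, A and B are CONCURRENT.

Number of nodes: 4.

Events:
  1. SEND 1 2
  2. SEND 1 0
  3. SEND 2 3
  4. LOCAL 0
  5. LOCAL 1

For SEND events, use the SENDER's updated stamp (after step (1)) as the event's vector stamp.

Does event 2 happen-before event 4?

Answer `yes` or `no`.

Initial: VV[0]=[0, 0, 0, 0]
Initial: VV[1]=[0, 0, 0, 0]
Initial: VV[2]=[0, 0, 0, 0]
Initial: VV[3]=[0, 0, 0, 0]
Event 1: SEND 1->2: VV[1][1]++ -> VV[1]=[0, 1, 0, 0], msg_vec=[0, 1, 0, 0]; VV[2]=max(VV[2],msg_vec) then VV[2][2]++ -> VV[2]=[0, 1, 1, 0]
Event 2: SEND 1->0: VV[1][1]++ -> VV[1]=[0, 2, 0, 0], msg_vec=[0, 2, 0, 0]; VV[0]=max(VV[0],msg_vec) then VV[0][0]++ -> VV[0]=[1, 2, 0, 0]
Event 3: SEND 2->3: VV[2][2]++ -> VV[2]=[0, 1, 2, 0], msg_vec=[0, 1, 2, 0]; VV[3]=max(VV[3],msg_vec) then VV[3][3]++ -> VV[3]=[0, 1, 2, 1]
Event 4: LOCAL 0: VV[0][0]++ -> VV[0]=[2, 2, 0, 0]
Event 5: LOCAL 1: VV[1][1]++ -> VV[1]=[0, 3, 0, 0]
Event 2 stamp: [0, 2, 0, 0]
Event 4 stamp: [2, 2, 0, 0]
[0, 2, 0, 0] <= [2, 2, 0, 0]? True. Equal? False. Happens-before: True

Answer: yes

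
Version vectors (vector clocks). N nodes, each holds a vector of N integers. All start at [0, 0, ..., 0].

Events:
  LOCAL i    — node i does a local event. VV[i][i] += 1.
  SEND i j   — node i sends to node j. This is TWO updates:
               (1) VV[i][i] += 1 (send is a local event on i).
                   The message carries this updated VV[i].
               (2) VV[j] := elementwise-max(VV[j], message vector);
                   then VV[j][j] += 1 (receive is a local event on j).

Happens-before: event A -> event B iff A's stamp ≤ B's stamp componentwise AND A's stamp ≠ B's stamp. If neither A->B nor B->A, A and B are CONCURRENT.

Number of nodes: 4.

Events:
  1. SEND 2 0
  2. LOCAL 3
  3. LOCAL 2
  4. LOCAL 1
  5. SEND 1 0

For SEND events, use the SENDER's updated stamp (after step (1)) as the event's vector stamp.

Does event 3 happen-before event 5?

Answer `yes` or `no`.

Initial: VV[0]=[0, 0, 0, 0]
Initial: VV[1]=[0, 0, 0, 0]
Initial: VV[2]=[0, 0, 0, 0]
Initial: VV[3]=[0, 0, 0, 0]
Event 1: SEND 2->0: VV[2][2]++ -> VV[2]=[0, 0, 1, 0], msg_vec=[0, 0, 1, 0]; VV[0]=max(VV[0],msg_vec) then VV[0][0]++ -> VV[0]=[1, 0, 1, 0]
Event 2: LOCAL 3: VV[3][3]++ -> VV[3]=[0, 0, 0, 1]
Event 3: LOCAL 2: VV[2][2]++ -> VV[2]=[0, 0, 2, 0]
Event 4: LOCAL 1: VV[1][1]++ -> VV[1]=[0, 1, 0, 0]
Event 5: SEND 1->0: VV[1][1]++ -> VV[1]=[0, 2, 0, 0], msg_vec=[0, 2, 0, 0]; VV[0]=max(VV[0],msg_vec) then VV[0][0]++ -> VV[0]=[2, 2, 1, 0]
Event 3 stamp: [0, 0, 2, 0]
Event 5 stamp: [0, 2, 0, 0]
[0, 0, 2, 0] <= [0, 2, 0, 0]? False. Equal? False. Happens-before: False

Answer: no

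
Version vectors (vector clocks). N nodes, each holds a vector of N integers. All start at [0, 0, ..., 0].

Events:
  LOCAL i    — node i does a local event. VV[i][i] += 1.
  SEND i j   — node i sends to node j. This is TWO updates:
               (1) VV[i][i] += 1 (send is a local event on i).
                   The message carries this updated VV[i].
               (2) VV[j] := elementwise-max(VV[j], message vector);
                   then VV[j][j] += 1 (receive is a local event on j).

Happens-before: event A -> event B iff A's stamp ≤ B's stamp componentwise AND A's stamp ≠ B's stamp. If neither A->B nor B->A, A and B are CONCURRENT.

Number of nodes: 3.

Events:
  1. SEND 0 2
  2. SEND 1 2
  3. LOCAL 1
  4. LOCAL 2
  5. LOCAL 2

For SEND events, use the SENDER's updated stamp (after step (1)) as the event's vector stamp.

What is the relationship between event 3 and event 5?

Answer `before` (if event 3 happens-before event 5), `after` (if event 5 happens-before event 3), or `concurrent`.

Initial: VV[0]=[0, 0, 0]
Initial: VV[1]=[0, 0, 0]
Initial: VV[2]=[0, 0, 0]
Event 1: SEND 0->2: VV[0][0]++ -> VV[0]=[1, 0, 0], msg_vec=[1, 0, 0]; VV[2]=max(VV[2],msg_vec) then VV[2][2]++ -> VV[2]=[1, 0, 1]
Event 2: SEND 1->2: VV[1][1]++ -> VV[1]=[0, 1, 0], msg_vec=[0, 1, 0]; VV[2]=max(VV[2],msg_vec) then VV[2][2]++ -> VV[2]=[1, 1, 2]
Event 3: LOCAL 1: VV[1][1]++ -> VV[1]=[0, 2, 0]
Event 4: LOCAL 2: VV[2][2]++ -> VV[2]=[1, 1, 3]
Event 5: LOCAL 2: VV[2][2]++ -> VV[2]=[1, 1, 4]
Event 3 stamp: [0, 2, 0]
Event 5 stamp: [1, 1, 4]
[0, 2, 0] <= [1, 1, 4]? False
[1, 1, 4] <= [0, 2, 0]? False
Relation: concurrent

Answer: concurrent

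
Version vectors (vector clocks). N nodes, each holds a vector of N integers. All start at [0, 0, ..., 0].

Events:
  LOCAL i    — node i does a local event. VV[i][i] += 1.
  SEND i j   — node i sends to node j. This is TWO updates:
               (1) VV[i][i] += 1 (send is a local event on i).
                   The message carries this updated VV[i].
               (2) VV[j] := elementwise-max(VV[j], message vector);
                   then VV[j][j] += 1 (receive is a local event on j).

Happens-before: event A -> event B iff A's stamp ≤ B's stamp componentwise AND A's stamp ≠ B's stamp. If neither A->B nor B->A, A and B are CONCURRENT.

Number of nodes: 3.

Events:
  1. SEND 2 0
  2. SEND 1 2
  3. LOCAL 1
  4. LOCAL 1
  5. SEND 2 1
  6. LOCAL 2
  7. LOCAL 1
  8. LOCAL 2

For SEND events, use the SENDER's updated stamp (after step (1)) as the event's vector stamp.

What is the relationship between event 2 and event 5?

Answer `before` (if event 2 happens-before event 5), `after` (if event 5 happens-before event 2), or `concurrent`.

Answer: before

Derivation:
Initial: VV[0]=[0, 0, 0]
Initial: VV[1]=[0, 0, 0]
Initial: VV[2]=[0, 0, 0]
Event 1: SEND 2->0: VV[2][2]++ -> VV[2]=[0, 0, 1], msg_vec=[0, 0, 1]; VV[0]=max(VV[0],msg_vec) then VV[0][0]++ -> VV[0]=[1, 0, 1]
Event 2: SEND 1->2: VV[1][1]++ -> VV[1]=[0, 1, 0], msg_vec=[0, 1, 0]; VV[2]=max(VV[2],msg_vec) then VV[2][2]++ -> VV[2]=[0, 1, 2]
Event 3: LOCAL 1: VV[1][1]++ -> VV[1]=[0, 2, 0]
Event 4: LOCAL 1: VV[1][1]++ -> VV[1]=[0, 3, 0]
Event 5: SEND 2->1: VV[2][2]++ -> VV[2]=[0, 1, 3], msg_vec=[0, 1, 3]; VV[1]=max(VV[1],msg_vec) then VV[1][1]++ -> VV[1]=[0, 4, 3]
Event 6: LOCAL 2: VV[2][2]++ -> VV[2]=[0, 1, 4]
Event 7: LOCAL 1: VV[1][1]++ -> VV[1]=[0, 5, 3]
Event 8: LOCAL 2: VV[2][2]++ -> VV[2]=[0, 1, 5]
Event 2 stamp: [0, 1, 0]
Event 5 stamp: [0, 1, 3]
[0, 1, 0] <= [0, 1, 3]? True
[0, 1, 3] <= [0, 1, 0]? False
Relation: before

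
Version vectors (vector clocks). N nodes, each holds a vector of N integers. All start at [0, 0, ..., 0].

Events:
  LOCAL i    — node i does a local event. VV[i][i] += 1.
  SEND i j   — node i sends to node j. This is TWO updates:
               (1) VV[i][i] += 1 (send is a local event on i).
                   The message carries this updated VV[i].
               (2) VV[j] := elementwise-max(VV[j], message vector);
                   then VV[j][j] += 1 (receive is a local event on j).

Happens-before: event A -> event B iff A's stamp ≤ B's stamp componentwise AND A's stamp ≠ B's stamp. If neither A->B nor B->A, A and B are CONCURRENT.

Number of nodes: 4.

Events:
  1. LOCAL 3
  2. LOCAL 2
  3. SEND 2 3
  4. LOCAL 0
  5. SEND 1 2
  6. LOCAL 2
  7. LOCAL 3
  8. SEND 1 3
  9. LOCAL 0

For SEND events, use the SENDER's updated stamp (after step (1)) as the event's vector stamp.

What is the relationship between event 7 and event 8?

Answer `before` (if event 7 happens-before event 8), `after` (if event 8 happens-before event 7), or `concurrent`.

Initial: VV[0]=[0, 0, 0, 0]
Initial: VV[1]=[0, 0, 0, 0]
Initial: VV[2]=[0, 0, 0, 0]
Initial: VV[3]=[0, 0, 0, 0]
Event 1: LOCAL 3: VV[3][3]++ -> VV[3]=[0, 0, 0, 1]
Event 2: LOCAL 2: VV[2][2]++ -> VV[2]=[0, 0, 1, 0]
Event 3: SEND 2->3: VV[2][2]++ -> VV[2]=[0, 0, 2, 0], msg_vec=[0, 0, 2, 0]; VV[3]=max(VV[3],msg_vec) then VV[3][3]++ -> VV[3]=[0, 0, 2, 2]
Event 4: LOCAL 0: VV[0][0]++ -> VV[0]=[1, 0, 0, 0]
Event 5: SEND 1->2: VV[1][1]++ -> VV[1]=[0, 1, 0, 0], msg_vec=[0, 1, 0, 0]; VV[2]=max(VV[2],msg_vec) then VV[2][2]++ -> VV[2]=[0, 1, 3, 0]
Event 6: LOCAL 2: VV[2][2]++ -> VV[2]=[0, 1, 4, 0]
Event 7: LOCAL 3: VV[3][3]++ -> VV[3]=[0, 0, 2, 3]
Event 8: SEND 1->3: VV[1][1]++ -> VV[1]=[0, 2, 0, 0], msg_vec=[0, 2, 0, 0]; VV[3]=max(VV[3],msg_vec) then VV[3][3]++ -> VV[3]=[0, 2, 2, 4]
Event 9: LOCAL 0: VV[0][0]++ -> VV[0]=[2, 0, 0, 0]
Event 7 stamp: [0, 0, 2, 3]
Event 8 stamp: [0, 2, 0, 0]
[0, 0, 2, 3] <= [0, 2, 0, 0]? False
[0, 2, 0, 0] <= [0, 0, 2, 3]? False
Relation: concurrent

Answer: concurrent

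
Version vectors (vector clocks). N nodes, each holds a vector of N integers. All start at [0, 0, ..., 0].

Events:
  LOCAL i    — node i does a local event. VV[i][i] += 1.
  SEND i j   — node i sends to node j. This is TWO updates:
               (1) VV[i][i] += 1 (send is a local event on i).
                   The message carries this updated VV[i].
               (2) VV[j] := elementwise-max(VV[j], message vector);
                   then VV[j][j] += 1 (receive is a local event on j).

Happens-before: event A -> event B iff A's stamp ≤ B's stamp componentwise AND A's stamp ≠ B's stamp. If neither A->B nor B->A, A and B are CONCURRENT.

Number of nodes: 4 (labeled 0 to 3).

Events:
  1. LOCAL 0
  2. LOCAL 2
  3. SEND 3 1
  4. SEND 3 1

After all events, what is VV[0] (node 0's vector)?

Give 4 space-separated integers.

Initial: VV[0]=[0, 0, 0, 0]
Initial: VV[1]=[0, 0, 0, 0]
Initial: VV[2]=[0, 0, 0, 0]
Initial: VV[3]=[0, 0, 0, 0]
Event 1: LOCAL 0: VV[0][0]++ -> VV[0]=[1, 0, 0, 0]
Event 2: LOCAL 2: VV[2][2]++ -> VV[2]=[0, 0, 1, 0]
Event 3: SEND 3->1: VV[3][3]++ -> VV[3]=[0, 0, 0, 1], msg_vec=[0, 0, 0, 1]; VV[1]=max(VV[1],msg_vec) then VV[1][1]++ -> VV[1]=[0, 1, 0, 1]
Event 4: SEND 3->1: VV[3][3]++ -> VV[3]=[0, 0, 0, 2], msg_vec=[0, 0, 0, 2]; VV[1]=max(VV[1],msg_vec) then VV[1][1]++ -> VV[1]=[0, 2, 0, 2]
Final vectors: VV[0]=[1, 0, 0, 0]; VV[1]=[0, 2, 0, 2]; VV[2]=[0, 0, 1, 0]; VV[3]=[0, 0, 0, 2]

Answer: 1 0 0 0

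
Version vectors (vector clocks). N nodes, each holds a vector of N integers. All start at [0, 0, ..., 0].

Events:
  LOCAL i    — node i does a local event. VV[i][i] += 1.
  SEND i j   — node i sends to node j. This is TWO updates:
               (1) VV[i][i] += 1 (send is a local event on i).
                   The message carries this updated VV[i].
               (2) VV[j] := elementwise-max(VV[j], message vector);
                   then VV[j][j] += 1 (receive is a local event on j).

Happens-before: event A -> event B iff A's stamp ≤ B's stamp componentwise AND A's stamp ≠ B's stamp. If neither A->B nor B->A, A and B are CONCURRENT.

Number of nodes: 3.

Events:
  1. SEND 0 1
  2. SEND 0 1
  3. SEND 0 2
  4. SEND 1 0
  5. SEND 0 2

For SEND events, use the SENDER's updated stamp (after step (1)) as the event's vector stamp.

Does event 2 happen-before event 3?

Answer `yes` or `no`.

Answer: yes

Derivation:
Initial: VV[0]=[0, 0, 0]
Initial: VV[1]=[0, 0, 0]
Initial: VV[2]=[0, 0, 0]
Event 1: SEND 0->1: VV[0][0]++ -> VV[0]=[1, 0, 0], msg_vec=[1, 0, 0]; VV[1]=max(VV[1],msg_vec) then VV[1][1]++ -> VV[1]=[1, 1, 0]
Event 2: SEND 0->1: VV[0][0]++ -> VV[0]=[2, 0, 0], msg_vec=[2, 0, 0]; VV[1]=max(VV[1],msg_vec) then VV[1][1]++ -> VV[1]=[2, 2, 0]
Event 3: SEND 0->2: VV[0][0]++ -> VV[0]=[3, 0, 0], msg_vec=[3, 0, 0]; VV[2]=max(VV[2],msg_vec) then VV[2][2]++ -> VV[2]=[3, 0, 1]
Event 4: SEND 1->0: VV[1][1]++ -> VV[1]=[2, 3, 0], msg_vec=[2, 3, 0]; VV[0]=max(VV[0],msg_vec) then VV[0][0]++ -> VV[0]=[4, 3, 0]
Event 5: SEND 0->2: VV[0][0]++ -> VV[0]=[5, 3, 0], msg_vec=[5, 3, 0]; VV[2]=max(VV[2],msg_vec) then VV[2][2]++ -> VV[2]=[5, 3, 2]
Event 2 stamp: [2, 0, 0]
Event 3 stamp: [3, 0, 0]
[2, 0, 0] <= [3, 0, 0]? True. Equal? False. Happens-before: True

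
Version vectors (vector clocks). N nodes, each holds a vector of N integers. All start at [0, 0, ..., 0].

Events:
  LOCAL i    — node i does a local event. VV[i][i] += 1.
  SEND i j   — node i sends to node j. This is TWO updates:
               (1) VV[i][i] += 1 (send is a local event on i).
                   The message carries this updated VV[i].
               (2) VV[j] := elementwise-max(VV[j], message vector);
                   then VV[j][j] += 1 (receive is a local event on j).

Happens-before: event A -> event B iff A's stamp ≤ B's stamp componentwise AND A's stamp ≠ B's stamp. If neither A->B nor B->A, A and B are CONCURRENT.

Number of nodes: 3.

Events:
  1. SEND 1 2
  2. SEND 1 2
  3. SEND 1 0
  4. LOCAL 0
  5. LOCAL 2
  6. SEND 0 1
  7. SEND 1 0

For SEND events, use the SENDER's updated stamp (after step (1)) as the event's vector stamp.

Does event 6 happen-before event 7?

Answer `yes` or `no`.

Initial: VV[0]=[0, 0, 0]
Initial: VV[1]=[0, 0, 0]
Initial: VV[2]=[0, 0, 0]
Event 1: SEND 1->2: VV[1][1]++ -> VV[1]=[0, 1, 0], msg_vec=[0, 1, 0]; VV[2]=max(VV[2],msg_vec) then VV[2][2]++ -> VV[2]=[0, 1, 1]
Event 2: SEND 1->2: VV[1][1]++ -> VV[1]=[0, 2, 0], msg_vec=[0, 2, 0]; VV[2]=max(VV[2],msg_vec) then VV[2][2]++ -> VV[2]=[0, 2, 2]
Event 3: SEND 1->0: VV[1][1]++ -> VV[1]=[0, 3, 0], msg_vec=[0, 3, 0]; VV[0]=max(VV[0],msg_vec) then VV[0][0]++ -> VV[0]=[1, 3, 0]
Event 4: LOCAL 0: VV[0][0]++ -> VV[0]=[2, 3, 0]
Event 5: LOCAL 2: VV[2][2]++ -> VV[2]=[0, 2, 3]
Event 6: SEND 0->1: VV[0][0]++ -> VV[0]=[3, 3, 0], msg_vec=[3, 3, 0]; VV[1]=max(VV[1],msg_vec) then VV[1][1]++ -> VV[1]=[3, 4, 0]
Event 7: SEND 1->0: VV[1][1]++ -> VV[1]=[3, 5, 0], msg_vec=[3, 5, 0]; VV[0]=max(VV[0],msg_vec) then VV[0][0]++ -> VV[0]=[4, 5, 0]
Event 6 stamp: [3, 3, 0]
Event 7 stamp: [3, 5, 0]
[3, 3, 0] <= [3, 5, 0]? True. Equal? False. Happens-before: True

Answer: yes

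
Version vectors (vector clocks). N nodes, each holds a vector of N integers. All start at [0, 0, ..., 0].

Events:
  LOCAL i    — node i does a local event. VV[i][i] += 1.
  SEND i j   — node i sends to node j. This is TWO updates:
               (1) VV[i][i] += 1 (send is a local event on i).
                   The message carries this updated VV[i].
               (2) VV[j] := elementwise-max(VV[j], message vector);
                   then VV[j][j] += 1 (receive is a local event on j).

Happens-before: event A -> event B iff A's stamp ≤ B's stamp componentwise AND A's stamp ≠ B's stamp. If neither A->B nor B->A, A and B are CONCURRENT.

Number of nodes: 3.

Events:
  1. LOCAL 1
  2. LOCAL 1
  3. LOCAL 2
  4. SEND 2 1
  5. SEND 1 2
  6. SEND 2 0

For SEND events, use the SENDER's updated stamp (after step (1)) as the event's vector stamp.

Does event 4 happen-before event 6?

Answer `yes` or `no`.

Initial: VV[0]=[0, 0, 0]
Initial: VV[1]=[0, 0, 0]
Initial: VV[2]=[0, 0, 0]
Event 1: LOCAL 1: VV[1][1]++ -> VV[1]=[0, 1, 0]
Event 2: LOCAL 1: VV[1][1]++ -> VV[1]=[0, 2, 0]
Event 3: LOCAL 2: VV[2][2]++ -> VV[2]=[0, 0, 1]
Event 4: SEND 2->1: VV[2][2]++ -> VV[2]=[0, 0, 2], msg_vec=[0, 0, 2]; VV[1]=max(VV[1],msg_vec) then VV[1][1]++ -> VV[1]=[0, 3, 2]
Event 5: SEND 1->2: VV[1][1]++ -> VV[1]=[0, 4, 2], msg_vec=[0, 4, 2]; VV[2]=max(VV[2],msg_vec) then VV[2][2]++ -> VV[2]=[0, 4, 3]
Event 6: SEND 2->0: VV[2][2]++ -> VV[2]=[0, 4, 4], msg_vec=[0, 4, 4]; VV[0]=max(VV[0],msg_vec) then VV[0][0]++ -> VV[0]=[1, 4, 4]
Event 4 stamp: [0, 0, 2]
Event 6 stamp: [0, 4, 4]
[0, 0, 2] <= [0, 4, 4]? True. Equal? False. Happens-before: True

Answer: yes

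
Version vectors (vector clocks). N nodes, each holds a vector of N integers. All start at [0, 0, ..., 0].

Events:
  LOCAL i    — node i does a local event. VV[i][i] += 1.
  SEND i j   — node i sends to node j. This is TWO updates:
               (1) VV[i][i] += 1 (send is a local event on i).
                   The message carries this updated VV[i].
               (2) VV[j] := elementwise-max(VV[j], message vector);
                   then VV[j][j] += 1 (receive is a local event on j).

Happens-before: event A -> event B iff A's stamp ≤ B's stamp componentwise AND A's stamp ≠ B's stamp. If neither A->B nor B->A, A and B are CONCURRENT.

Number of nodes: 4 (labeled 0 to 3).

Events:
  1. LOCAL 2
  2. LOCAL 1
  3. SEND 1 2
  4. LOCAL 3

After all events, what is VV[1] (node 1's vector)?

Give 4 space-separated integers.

Answer: 0 2 0 0

Derivation:
Initial: VV[0]=[0, 0, 0, 0]
Initial: VV[1]=[0, 0, 0, 0]
Initial: VV[2]=[0, 0, 0, 0]
Initial: VV[3]=[0, 0, 0, 0]
Event 1: LOCAL 2: VV[2][2]++ -> VV[2]=[0, 0, 1, 0]
Event 2: LOCAL 1: VV[1][1]++ -> VV[1]=[0, 1, 0, 0]
Event 3: SEND 1->2: VV[1][1]++ -> VV[1]=[0, 2, 0, 0], msg_vec=[0, 2, 0, 0]; VV[2]=max(VV[2],msg_vec) then VV[2][2]++ -> VV[2]=[0, 2, 2, 0]
Event 4: LOCAL 3: VV[3][3]++ -> VV[3]=[0, 0, 0, 1]
Final vectors: VV[0]=[0, 0, 0, 0]; VV[1]=[0, 2, 0, 0]; VV[2]=[0, 2, 2, 0]; VV[3]=[0, 0, 0, 1]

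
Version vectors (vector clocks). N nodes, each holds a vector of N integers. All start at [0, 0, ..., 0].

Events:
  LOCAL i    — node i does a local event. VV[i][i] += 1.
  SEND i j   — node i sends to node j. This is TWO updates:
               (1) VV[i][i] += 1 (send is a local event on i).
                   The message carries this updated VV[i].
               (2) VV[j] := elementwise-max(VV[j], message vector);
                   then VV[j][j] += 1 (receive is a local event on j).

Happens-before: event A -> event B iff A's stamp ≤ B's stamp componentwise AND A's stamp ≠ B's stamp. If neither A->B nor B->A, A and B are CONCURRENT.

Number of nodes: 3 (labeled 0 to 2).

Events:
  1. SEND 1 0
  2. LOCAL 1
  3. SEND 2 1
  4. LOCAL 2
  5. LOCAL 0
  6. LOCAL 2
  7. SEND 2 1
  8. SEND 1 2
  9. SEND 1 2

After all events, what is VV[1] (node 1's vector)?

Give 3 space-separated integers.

Initial: VV[0]=[0, 0, 0]
Initial: VV[1]=[0, 0, 0]
Initial: VV[2]=[0, 0, 0]
Event 1: SEND 1->0: VV[1][1]++ -> VV[1]=[0, 1, 0], msg_vec=[0, 1, 0]; VV[0]=max(VV[0],msg_vec) then VV[0][0]++ -> VV[0]=[1, 1, 0]
Event 2: LOCAL 1: VV[1][1]++ -> VV[1]=[0, 2, 0]
Event 3: SEND 2->1: VV[2][2]++ -> VV[2]=[0, 0, 1], msg_vec=[0, 0, 1]; VV[1]=max(VV[1],msg_vec) then VV[1][1]++ -> VV[1]=[0, 3, 1]
Event 4: LOCAL 2: VV[2][2]++ -> VV[2]=[0, 0, 2]
Event 5: LOCAL 0: VV[0][0]++ -> VV[0]=[2, 1, 0]
Event 6: LOCAL 2: VV[2][2]++ -> VV[2]=[0, 0, 3]
Event 7: SEND 2->1: VV[2][2]++ -> VV[2]=[0, 0, 4], msg_vec=[0, 0, 4]; VV[1]=max(VV[1],msg_vec) then VV[1][1]++ -> VV[1]=[0, 4, 4]
Event 8: SEND 1->2: VV[1][1]++ -> VV[1]=[0, 5, 4], msg_vec=[0, 5, 4]; VV[2]=max(VV[2],msg_vec) then VV[2][2]++ -> VV[2]=[0, 5, 5]
Event 9: SEND 1->2: VV[1][1]++ -> VV[1]=[0, 6, 4], msg_vec=[0, 6, 4]; VV[2]=max(VV[2],msg_vec) then VV[2][2]++ -> VV[2]=[0, 6, 6]
Final vectors: VV[0]=[2, 1, 0]; VV[1]=[0, 6, 4]; VV[2]=[0, 6, 6]

Answer: 0 6 4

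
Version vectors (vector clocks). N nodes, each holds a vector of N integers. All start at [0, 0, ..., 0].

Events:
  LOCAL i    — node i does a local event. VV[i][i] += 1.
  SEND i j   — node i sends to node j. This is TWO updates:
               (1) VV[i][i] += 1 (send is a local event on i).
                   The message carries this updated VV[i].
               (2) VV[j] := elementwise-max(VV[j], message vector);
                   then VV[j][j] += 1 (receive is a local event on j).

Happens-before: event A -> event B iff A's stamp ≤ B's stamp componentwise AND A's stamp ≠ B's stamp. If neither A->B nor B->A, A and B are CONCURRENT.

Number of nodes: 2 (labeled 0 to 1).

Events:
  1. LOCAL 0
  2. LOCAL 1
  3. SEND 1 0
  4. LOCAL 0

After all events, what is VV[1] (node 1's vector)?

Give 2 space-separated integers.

Answer: 0 2

Derivation:
Initial: VV[0]=[0, 0]
Initial: VV[1]=[0, 0]
Event 1: LOCAL 0: VV[0][0]++ -> VV[0]=[1, 0]
Event 2: LOCAL 1: VV[1][1]++ -> VV[1]=[0, 1]
Event 3: SEND 1->0: VV[1][1]++ -> VV[1]=[0, 2], msg_vec=[0, 2]; VV[0]=max(VV[0],msg_vec) then VV[0][0]++ -> VV[0]=[2, 2]
Event 4: LOCAL 0: VV[0][0]++ -> VV[0]=[3, 2]
Final vectors: VV[0]=[3, 2]; VV[1]=[0, 2]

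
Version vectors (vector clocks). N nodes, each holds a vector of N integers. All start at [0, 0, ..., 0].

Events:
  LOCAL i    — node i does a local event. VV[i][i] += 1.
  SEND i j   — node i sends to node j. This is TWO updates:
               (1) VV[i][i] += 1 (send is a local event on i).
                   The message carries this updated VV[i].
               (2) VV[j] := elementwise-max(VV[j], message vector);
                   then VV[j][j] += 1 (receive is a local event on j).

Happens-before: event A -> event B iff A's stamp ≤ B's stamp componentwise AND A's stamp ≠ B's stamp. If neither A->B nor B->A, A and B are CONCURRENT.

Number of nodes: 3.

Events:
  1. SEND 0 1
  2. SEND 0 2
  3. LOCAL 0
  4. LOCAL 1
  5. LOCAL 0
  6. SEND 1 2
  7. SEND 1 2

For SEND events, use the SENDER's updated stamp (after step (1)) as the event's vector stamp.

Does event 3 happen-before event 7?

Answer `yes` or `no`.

Answer: no

Derivation:
Initial: VV[0]=[0, 0, 0]
Initial: VV[1]=[0, 0, 0]
Initial: VV[2]=[0, 0, 0]
Event 1: SEND 0->1: VV[0][0]++ -> VV[0]=[1, 0, 0], msg_vec=[1, 0, 0]; VV[1]=max(VV[1],msg_vec) then VV[1][1]++ -> VV[1]=[1, 1, 0]
Event 2: SEND 0->2: VV[0][0]++ -> VV[0]=[2, 0, 0], msg_vec=[2, 0, 0]; VV[2]=max(VV[2],msg_vec) then VV[2][2]++ -> VV[2]=[2, 0, 1]
Event 3: LOCAL 0: VV[0][0]++ -> VV[0]=[3, 0, 0]
Event 4: LOCAL 1: VV[1][1]++ -> VV[1]=[1, 2, 0]
Event 5: LOCAL 0: VV[0][0]++ -> VV[0]=[4, 0, 0]
Event 6: SEND 1->2: VV[1][1]++ -> VV[1]=[1, 3, 0], msg_vec=[1, 3, 0]; VV[2]=max(VV[2],msg_vec) then VV[2][2]++ -> VV[2]=[2, 3, 2]
Event 7: SEND 1->2: VV[1][1]++ -> VV[1]=[1, 4, 0], msg_vec=[1, 4, 0]; VV[2]=max(VV[2],msg_vec) then VV[2][2]++ -> VV[2]=[2, 4, 3]
Event 3 stamp: [3, 0, 0]
Event 7 stamp: [1, 4, 0]
[3, 0, 0] <= [1, 4, 0]? False. Equal? False. Happens-before: False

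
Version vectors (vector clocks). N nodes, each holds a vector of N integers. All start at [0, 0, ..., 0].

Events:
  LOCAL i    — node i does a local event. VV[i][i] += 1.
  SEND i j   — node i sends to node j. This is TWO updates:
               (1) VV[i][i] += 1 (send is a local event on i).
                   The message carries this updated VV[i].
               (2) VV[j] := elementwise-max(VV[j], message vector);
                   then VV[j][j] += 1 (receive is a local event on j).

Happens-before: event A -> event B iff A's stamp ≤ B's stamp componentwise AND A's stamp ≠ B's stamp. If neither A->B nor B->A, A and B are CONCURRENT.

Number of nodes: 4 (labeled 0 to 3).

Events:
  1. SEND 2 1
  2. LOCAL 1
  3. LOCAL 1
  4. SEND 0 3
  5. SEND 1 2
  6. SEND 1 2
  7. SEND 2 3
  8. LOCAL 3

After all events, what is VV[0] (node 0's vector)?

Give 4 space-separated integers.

Initial: VV[0]=[0, 0, 0, 0]
Initial: VV[1]=[0, 0, 0, 0]
Initial: VV[2]=[0, 0, 0, 0]
Initial: VV[3]=[0, 0, 0, 0]
Event 1: SEND 2->1: VV[2][2]++ -> VV[2]=[0, 0, 1, 0], msg_vec=[0, 0, 1, 0]; VV[1]=max(VV[1],msg_vec) then VV[1][1]++ -> VV[1]=[0, 1, 1, 0]
Event 2: LOCAL 1: VV[1][1]++ -> VV[1]=[0, 2, 1, 0]
Event 3: LOCAL 1: VV[1][1]++ -> VV[1]=[0, 3, 1, 0]
Event 4: SEND 0->3: VV[0][0]++ -> VV[0]=[1, 0, 0, 0], msg_vec=[1, 0, 0, 0]; VV[3]=max(VV[3],msg_vec) then VV[3][3]++ -> VV[3]=[1, 0, 0, 1]
Event 5: SEND 1->2: VV[1][1]++ -> VV[1]=[0, 4, 1, 0], msg_vec=[0, 4, 1, 0]; VV[2]=max(VV[2],msg_vec) then VV[2][2]++ -> VV[2]=[0, 4, 2, 0]
Event 6: SEND 1->2: VV[1][1]++ -> VV[1]=[0, 5, 1, 0], msg_vec=[0, 5, 1, 0]; VV[2]=max(VV[2],msg_vec) then VV[2][2]++ -> VV[2]=[0, 5, 3, 0]
Event 7: SEND 2->3: VV[2][2]++ -> VV[2]=[0, 5, 4, 0], msg_vec=[0, 5, 4, 0]; VV[3]=max(VV[3],msg_vec) then VV[3][3]++ -> VV[3]=[1, 5, 4, 2]
Event 8: LOCAL 3: VV[3][3]++ -> VV[3]=[1, 5, 4, 3]
Final vectors: VV[0]=[1, 0, 0, 0]; VV[1]=[0, 5, 1, 0]; VV[2]=[0, 5, 4, 0]; VV[3]=[1, 5, 4, 3]

Answer: 1 0 0 0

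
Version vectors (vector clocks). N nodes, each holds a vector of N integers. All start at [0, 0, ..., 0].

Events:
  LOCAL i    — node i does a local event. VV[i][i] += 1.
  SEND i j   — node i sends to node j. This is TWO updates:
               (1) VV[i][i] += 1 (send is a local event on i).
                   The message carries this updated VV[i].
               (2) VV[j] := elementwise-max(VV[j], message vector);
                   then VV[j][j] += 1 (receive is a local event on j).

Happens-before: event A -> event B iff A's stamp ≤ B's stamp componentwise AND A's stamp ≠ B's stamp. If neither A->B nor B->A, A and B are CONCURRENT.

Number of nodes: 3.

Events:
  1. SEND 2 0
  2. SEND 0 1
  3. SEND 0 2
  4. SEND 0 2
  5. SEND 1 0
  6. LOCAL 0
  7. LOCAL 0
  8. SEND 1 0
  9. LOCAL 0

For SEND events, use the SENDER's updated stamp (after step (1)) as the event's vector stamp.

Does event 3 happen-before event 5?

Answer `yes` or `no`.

Initial: VV[0]=[0, 0, 0]
Initial: VV[1]=[0, 0, 0]
Initial: VV[2]=[0, 0, 0]
Event 1: SEND 2->0: VV[2][2]++ -> VV[2]=[0, 0, 1], msg_vec=[0, 0, 1]; VV[0]=max(VV[0],msg_vec) then VV[0][0]++ -> VV[0]=[1, 0, 1]
Event 2: SEND 0->1: VV[0][0]++ -> VV[0]=[2, 0, 1], msg_vec=[2, 0, 1]; VV[1]=max(VV[1],msg_vec) then VV[1][1]++ -> VV[1]=[2, 1, 1]
Event 3: SEND 0->2: VV[0][0]++ -> VV[0]=[3, 0, 1], msg_vec=[3, 0, 1]; VV[2]=max(VV[2],msg_vec) then VV[2][2]++ -> VV[2]=[3, 0, 2]
Event 4: SEND 0->2: VV[0][0]++ -> VV[0]=[4, 0, 1], msg_vec=[4, 0, 1]; VV[2]=max(VV[2],msg_vec) then VV[2][2]++ -> VV[2]=[4, 0, 3]
Event 5: SEND 1->0: VV[1][1]++ -> VV[1]=[2, 2, 1], msg_vec=[2, 2, 1]; VV[0]=max(VV[0],msg_vec) then VV[0][0]++ -> VV[0]=[5, 2, 1]
Event 6: LOCAL 0: VV[0][0]++ -> VV[0]=[6, 2, 1]
Event 7: LOCAL 0: VV[0][0]++ -> VV[0]=[7, 2, 1]
Event 8: SEND 1->0: VV[1][1]++ -> VV[1]=[2, 3, 1], msg_vec=[2, 3, 1]; VV[0]=max(VV[0],msg_vec) then VV[0][0]++ -> VV[0]=[8, 3, 1]
Event 9: LOCAL 0: VV[0][0]++ -> VV[0]=[9, 3, 1]
Event 3 stamp: [3, 0, 1]
Event 5 stamp: [2, 2, 1]
[3, 0, 1] <= [2, 2, 1]? False. Equal? False. Happens-before: False

Answer: no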